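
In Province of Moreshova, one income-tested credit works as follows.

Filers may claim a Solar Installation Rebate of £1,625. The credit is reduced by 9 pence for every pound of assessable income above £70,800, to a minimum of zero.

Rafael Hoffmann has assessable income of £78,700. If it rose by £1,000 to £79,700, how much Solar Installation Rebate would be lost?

At £78,700 — 9% of the £7,900 excess over £70,800 is £711; credit = £1,625 − £711 = £914.
At £79,700 — 9% of the £8,900 excess over £70,800 is £801; credit = £1,625 − £801 = £824.
Lost: £914 − £824 = £90.

£90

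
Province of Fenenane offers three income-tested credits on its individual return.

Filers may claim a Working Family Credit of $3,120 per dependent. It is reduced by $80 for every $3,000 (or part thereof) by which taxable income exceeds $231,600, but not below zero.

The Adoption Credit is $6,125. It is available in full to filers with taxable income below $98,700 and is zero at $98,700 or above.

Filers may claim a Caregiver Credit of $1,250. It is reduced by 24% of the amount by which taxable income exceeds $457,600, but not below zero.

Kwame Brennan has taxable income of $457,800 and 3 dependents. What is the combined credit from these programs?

Working Family Credit: base = 3 × $3,120 = $9,360. income exceeds $231,600 by $226,200, which is 76 full-or-partial $3,000 increments; reduction = 76 × $80 = $6,080, leaving $3,280.
Adoption Credit: $457,800 meets or exceeds the $98,700 cutoff, so the credit is $0.
Caregiver Credit: 24% of the $200 excess over $457,600 is $48; credit = $1,250 − $48 = $1,202.
Total: $3,280 + $0 + $1,202 = $4,482.

$4,482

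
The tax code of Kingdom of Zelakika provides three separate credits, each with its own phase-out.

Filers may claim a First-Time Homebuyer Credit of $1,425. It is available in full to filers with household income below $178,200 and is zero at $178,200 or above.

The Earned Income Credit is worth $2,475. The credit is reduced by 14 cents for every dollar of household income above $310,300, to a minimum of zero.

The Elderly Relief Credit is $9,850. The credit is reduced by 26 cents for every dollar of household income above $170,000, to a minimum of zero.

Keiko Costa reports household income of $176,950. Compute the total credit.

$11,943

First-Time Homebuyer Credit: $176,950 is below the $178,200 cutoff, so the full $1,425 applies.
Earned Income Credit: $176,950 is at or below the $310,300 threshold, so the full $2,475 applies.
Elderly Relief Credit: 26% of the $6,950 excess over $170,000 is $1,807; credit = $9,850 − $1,807 = $8,043.
Total: $1,425 + $2,475 + $8,043 = $11,943.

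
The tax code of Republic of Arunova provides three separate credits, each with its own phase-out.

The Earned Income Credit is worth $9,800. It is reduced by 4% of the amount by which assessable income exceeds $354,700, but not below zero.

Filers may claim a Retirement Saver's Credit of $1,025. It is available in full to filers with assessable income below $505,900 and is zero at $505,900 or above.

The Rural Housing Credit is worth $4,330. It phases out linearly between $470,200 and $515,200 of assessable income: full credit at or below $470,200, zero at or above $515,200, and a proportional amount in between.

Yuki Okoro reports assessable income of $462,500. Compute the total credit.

$10,843

Earned Income Credit: 4% of the $107,800 excess over $354,700 is $4,312; credit = $9,800 − $4,312 = $5,488.
Retirement Saver's Credit: $462,500 is below the $505,900 cutoff, so the full $1,025 applies.
Rural Housing Credit: $462,500 is at or below the $470,200 threshold, so the full $4,330 applies.
Total: $5,488 + $1,025 + $4,330 = $10,843.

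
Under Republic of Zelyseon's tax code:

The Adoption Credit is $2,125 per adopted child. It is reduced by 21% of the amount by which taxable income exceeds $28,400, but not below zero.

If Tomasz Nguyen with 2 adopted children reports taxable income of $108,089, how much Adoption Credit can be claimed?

$0

Adoption Credit: base = 2 × $2,125 = $4,250. 21% of the $79,689 excess over $28,400 is $16,734.69 ≥ base, so the credit is $0.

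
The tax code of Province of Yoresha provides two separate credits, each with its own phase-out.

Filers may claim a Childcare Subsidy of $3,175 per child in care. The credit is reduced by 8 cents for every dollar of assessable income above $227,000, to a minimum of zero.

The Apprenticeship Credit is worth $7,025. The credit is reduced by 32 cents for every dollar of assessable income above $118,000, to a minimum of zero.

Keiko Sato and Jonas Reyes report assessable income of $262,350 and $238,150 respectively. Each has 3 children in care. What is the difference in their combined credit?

$1,936

Keiko ($262,350): Childcare Subsidy: base = 3 × $3,175 = $9,525. 8% of the $35,350 excess over $227,000 is $2,828; credit = $9,525 − $2,828 = $6,697. Apprenticeship Credit: 32% of the $144,350 excess over $118,000 is $46,192 ≥ base, so the credit is $0. total $6,697 + $0 = $6,697
Jonas ($238,150): Childcare Subsidy: base = 3 × $3,175 = $9,525. 8% of the $11,150 excess over $227,000 is $892; credit = $9,525 − $892 = $8,633. Apprenticeship Credit: 32% of the $120,150 excess over $118,000 is $38,448 ≥ base, so the credit is $0. total $8,633 + $0 = $8,633
Difference: |$6,697 − $8,633| = $1,936.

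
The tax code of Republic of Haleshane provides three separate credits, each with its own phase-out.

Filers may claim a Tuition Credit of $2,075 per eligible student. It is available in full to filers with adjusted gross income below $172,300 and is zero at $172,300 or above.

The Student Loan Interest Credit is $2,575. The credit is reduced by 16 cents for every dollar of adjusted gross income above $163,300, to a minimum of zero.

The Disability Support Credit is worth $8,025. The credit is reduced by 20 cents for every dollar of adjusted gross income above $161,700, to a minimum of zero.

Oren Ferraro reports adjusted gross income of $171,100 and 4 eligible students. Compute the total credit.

$15,772

Tuition Credit: base = 4 × $2,075 = $8,300. $171,100 is below the $172,300 cutoff, so the full $8,300 applies.
Student Loan Interest Credit: 16% of the $7,800 excess over $163,300 is $1,248; credit = $2,575 − $1,248 = $1,327.
Disability Support Credit: 20% of the $9,400 excess over $161,700 is $1,880; credit = $8,025 − $1,880 = $6,145.
Total: $8,300 + $1,327 + $6,145 = $15,772.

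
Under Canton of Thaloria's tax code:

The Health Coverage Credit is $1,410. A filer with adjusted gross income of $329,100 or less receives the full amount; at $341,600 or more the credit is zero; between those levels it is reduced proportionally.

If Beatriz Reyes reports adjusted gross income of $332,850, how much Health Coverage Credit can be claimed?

Health Coverage Credit: $332,850 is $3,750 into a $12,500 phase-out range, leaving 8,750/12,500 of the credit: $1,410 × 8,750/12,500 = $987.

$987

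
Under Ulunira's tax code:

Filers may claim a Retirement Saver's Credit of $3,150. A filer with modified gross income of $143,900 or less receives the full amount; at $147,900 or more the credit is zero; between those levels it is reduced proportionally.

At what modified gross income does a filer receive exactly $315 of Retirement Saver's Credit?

$315 is 315/3,150 of the full $3,150, so 2,835/3,150 of the $4,000 range has been used: income = $143,900 + $4,000 × 2,835/3,150 = $147,500.

$147,500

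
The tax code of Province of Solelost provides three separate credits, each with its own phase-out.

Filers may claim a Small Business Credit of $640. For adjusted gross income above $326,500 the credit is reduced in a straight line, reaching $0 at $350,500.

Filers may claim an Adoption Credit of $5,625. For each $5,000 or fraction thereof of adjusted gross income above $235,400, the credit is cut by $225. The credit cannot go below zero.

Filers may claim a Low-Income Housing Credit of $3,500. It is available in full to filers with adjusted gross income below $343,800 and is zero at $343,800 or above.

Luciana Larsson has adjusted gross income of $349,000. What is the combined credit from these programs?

Small Business Credit: $349,000 is $22,500 into a $24,000 phase-out range, leaving 1,500/24,000 of the credit: $640 × 1,500/24,000 = $40.
Adoption Credit: income exceeds $235,400 by $113,600, which is 23 full-or-partial $5,000 increments; reduction = 23 × $225 = $5,175, leaving $450.
Low-Income Housing Credit: $349,000 meets or exceeds the $343,800 cutoff, so the credit is $0.
Total: $40 + $450 + $0 = $490.

$490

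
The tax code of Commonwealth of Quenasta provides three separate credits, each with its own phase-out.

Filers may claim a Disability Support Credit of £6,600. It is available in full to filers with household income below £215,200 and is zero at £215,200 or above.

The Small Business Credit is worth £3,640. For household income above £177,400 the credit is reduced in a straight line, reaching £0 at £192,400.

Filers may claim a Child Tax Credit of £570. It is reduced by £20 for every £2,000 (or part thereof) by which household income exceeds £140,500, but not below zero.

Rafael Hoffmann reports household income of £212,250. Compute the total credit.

£6,600

Disability Support Credit: £212,250 is below the £215,200 cutoff, so the full £6,600 applies.
Small Business Credit: £212,250 is at or above £192,400, so the credit is £0.
Child Tax Credit: income exceeds £140,500 by £71,750 → 36 increments × £20 = £720 ≥ base, so the credit is £0.
Total: £6,600 + £0 + £0 = £6,600.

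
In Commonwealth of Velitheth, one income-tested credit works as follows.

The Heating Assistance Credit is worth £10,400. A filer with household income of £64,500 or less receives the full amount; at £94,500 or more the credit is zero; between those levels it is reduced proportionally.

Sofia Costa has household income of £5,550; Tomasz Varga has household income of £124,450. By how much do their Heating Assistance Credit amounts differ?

£10,400

Sofia (£5,550): Heating Assistance Credit: £5,550 is at or below the £64,500 threshold, so the full £10,400 applies.
Tomasz (£124,450): Heating Assistance Credit: £124,450 is at or above £94,500, so the credit is £0.
Difference: |£10,400 − £0| = £10,400.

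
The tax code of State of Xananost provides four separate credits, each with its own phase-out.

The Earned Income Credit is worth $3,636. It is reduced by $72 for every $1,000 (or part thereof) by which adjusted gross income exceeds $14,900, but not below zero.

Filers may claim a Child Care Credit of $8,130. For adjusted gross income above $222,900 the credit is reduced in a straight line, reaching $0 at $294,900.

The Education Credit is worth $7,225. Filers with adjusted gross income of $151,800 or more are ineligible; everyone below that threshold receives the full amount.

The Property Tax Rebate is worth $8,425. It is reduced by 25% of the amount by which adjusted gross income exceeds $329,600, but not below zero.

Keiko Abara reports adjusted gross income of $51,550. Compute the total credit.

$24,752

Earned Income Credit: income exceeds $14,900 by $36,650, which is 37 full-or-partial $1,000 increments; reduction = 37 × $72 = $2,664, leaving $972.
Child Care Credit: $51,550 is at or below the $222,900 threshold, so the full $8,130 applies.
Education Credit: $51,550 is below the $151,800 cutoff, so the full $7,225 applies.
Property Tax Rebate: $51,550 is at or below the $329,600 threshold, so the full $8,425 applies.
Total: $972 + $8,130 + $7,225 + $8,425 = $24,752.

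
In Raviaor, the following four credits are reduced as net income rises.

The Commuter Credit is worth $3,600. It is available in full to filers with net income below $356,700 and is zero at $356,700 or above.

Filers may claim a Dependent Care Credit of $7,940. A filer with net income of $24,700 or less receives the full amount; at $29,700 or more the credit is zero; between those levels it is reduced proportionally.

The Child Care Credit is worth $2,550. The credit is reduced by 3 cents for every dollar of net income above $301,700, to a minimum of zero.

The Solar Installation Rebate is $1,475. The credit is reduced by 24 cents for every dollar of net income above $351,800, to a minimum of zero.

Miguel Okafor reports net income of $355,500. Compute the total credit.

$5,123

Commuter Credit: $355,500 is below the $356,700 cutoff, so the full $3,600 applies.
Dependent Care Credit: $355,500 is at or above $29,700, so the credit is $0.
Child Care Credit: 3% of the $53,800 excess over $301,700 is $1,614; credit = $2,550 − $1,614 = $936.
Solar Installation Rebate: 24% of the $3,700 excess over $351,800 is $888; credit = $1,475 − $888 = $587.
Total: $3,600 + $0 + $936 + $587 = $5,123.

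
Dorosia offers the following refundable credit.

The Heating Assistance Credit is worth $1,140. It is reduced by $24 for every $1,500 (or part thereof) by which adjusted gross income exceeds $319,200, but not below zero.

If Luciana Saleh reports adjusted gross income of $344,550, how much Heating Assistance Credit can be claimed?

Heating Assistance Credit: income exceeds $319,200 by $25,350, which is 17 full-or-partial $1,500 increments; reduction = 17 × $24 = $408, leaving $732.

$732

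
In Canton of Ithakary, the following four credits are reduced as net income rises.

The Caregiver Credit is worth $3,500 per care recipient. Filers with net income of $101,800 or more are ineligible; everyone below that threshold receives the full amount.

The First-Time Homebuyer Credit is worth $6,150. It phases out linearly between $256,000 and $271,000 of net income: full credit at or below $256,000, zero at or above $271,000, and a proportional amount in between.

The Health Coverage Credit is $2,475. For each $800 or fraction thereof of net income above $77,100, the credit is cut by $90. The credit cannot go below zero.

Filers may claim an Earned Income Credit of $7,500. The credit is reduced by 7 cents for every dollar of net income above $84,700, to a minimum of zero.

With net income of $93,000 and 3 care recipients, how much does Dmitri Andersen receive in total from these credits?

Caregiver Credit: base = 3 × $3,500 = $10,500. $93,000 is below the $101,800 cutoff, so the full $10,500 applies.
First-Time Homebuyer Credit: $93,000 is at or below the $256,000 threshold, so the full $6,150 applies.
Health Coverage Credit: income exceeds $77,100 by $15,900, which is 20 full-or-partial $800 increments; reduction = 20 × $90 = $1,800, leaving $675.
Earned Income Credit: 7% of the $8,300 excess over $84,700 is $581; credit = $7,500 − $581 = $6,919.
Total: $10,500 + $6,150 + $675 + $6,919 = $24,244.

$24,244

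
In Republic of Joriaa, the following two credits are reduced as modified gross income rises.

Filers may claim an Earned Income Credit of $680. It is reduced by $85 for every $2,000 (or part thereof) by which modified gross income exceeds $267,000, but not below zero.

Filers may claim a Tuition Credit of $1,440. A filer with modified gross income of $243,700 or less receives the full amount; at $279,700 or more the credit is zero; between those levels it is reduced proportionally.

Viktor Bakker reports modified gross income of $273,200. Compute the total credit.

$600

Earned Income Credit: income exceeds $267,000 by $6,200, which is 4 full-or-partial $2,000 increments; reduction = 4 × $85 = $340, leaving $340.
Tuition Credit: $273,200 is $29,500 into a $36,000 phase-out range, leaving 6,500/36,000 of the credit: $1,440 × 6,500/36,000 = $260.
Total: $340 + $260 = $600.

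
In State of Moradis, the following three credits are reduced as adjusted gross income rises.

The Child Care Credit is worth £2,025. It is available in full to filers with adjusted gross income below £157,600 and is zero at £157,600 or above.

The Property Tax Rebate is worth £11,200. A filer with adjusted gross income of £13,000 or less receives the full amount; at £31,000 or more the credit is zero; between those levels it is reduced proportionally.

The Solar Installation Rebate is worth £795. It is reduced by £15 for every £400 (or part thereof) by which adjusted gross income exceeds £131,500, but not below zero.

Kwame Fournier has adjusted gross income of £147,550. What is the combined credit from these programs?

Child Care Credit: £147,550 is below the £157,600 cutoff, so the full £2,025 applies.
Property Tax Rebate: £147,550 is at or above £31,000, so the credit is £0.
Solar Installation Rebate: income exceeds £131,500 by £16,050, which is 41 full-or-partial £400 increments; reduction = 41 × £15 = £615, leaving £180.
Total: £2,025 + £0 + £180 = £2,205.

£2,205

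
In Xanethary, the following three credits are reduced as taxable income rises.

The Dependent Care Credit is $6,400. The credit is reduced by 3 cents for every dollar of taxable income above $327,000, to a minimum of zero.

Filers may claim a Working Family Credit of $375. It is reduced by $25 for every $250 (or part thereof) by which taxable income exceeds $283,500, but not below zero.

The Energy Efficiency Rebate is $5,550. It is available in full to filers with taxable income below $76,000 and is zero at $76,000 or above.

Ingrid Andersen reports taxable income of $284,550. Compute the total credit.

$6,650

Dependent Care Credit: $284,550 is at or below the $327,000 threshold, so the full $6,400 applies.
Working Family Credit: income exceeds $283,500 by $1,050, which is 5 full-or-partial $250 increments; reduction = 5 × $25 = $125, leaving $250.
Energy Efficiency Rebate: $284,550 meets or exceeds the $76,000 cutoff, so the credit is $0.
Total: $6,400 + $250 + $0 = $6,650.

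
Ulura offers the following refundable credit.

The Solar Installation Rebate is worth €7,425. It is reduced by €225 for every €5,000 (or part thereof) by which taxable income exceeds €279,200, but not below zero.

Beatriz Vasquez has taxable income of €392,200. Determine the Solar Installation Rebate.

Solar Installation Rebate: income exceeds €279,200 by €113,000, which is 23 full-or-partial €5,000 increments; reduction = 23 × €225 = €5,175, leaving €2,250.

€2,250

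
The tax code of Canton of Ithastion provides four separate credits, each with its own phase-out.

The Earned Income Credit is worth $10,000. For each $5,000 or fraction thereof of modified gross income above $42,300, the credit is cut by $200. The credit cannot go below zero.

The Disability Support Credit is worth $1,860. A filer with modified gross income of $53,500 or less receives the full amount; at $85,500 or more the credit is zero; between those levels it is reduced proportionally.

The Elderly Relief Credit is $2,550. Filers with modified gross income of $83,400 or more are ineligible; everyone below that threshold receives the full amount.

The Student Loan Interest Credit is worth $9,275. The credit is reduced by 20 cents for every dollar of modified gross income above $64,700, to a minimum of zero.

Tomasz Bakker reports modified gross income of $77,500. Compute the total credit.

Earned Income Credit: income exceeds $42,300 by $35,200, which is 8 full-or-partial $5,000 increments; reduction = 8 × $200 = $1,600, leaving $8,400.
Disability Support Credit: $77,500 is $24,000 into a $32,000 phase-out range, leaving 8,000/32,000 of the credit: $1,860 × 8,000/32,000 = $465.
Elderly Relief Credit: $77,500 is below the $83,400 cutoff, so the full $2,550 applies.
Student Loan Interest Credit: 20% of the $12,800 excess over $64,700 is $2,560; credit = $9,275 − $2,560 = $6,715.
Total: $8,400 + $465 + $2,550 + $6,715 = $18,130.

$18,130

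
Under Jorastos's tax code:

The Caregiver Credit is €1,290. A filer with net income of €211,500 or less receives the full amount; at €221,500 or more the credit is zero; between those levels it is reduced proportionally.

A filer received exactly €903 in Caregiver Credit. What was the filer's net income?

€214,500

€903 is 903/1,290 of the full €1,290, so 387/1,290 of the €10,000 range has been used: income = €211,500 + €10,000 × 387/1,290 = €214,500.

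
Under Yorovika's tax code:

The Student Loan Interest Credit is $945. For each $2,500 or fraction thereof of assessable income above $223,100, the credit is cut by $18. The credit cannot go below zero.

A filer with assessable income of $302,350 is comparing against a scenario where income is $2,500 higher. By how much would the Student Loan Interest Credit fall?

At $302,350 — income exceeds $223,100 by $79,250, which is 32 full-or-partial $2,500 increments; reduction = 32 × $18 = $576, leaving $369.
At $304,850 — income exceeds $223,100 by $81,750, which is 33 full-or-partial $2,500 increments; reduction = 33 × $18 = $594, leaving $351.
Lost: $369 − $351 = $18.

$18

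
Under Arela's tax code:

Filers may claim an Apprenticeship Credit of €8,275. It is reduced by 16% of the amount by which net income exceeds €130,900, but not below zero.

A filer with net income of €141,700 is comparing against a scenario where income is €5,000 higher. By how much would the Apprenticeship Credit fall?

At €141,700 — 16% of the €10,800 excess over €130,900 is €1,728; credit = €8,275 − €1,728 = €6,547.
At €146,700 — 16% of the €15,800 excess over €130,900 is €2,528; credit = €8,275 − €2,528 = €5,747.
Lost: €6,547 − €5,747 = €800.

€800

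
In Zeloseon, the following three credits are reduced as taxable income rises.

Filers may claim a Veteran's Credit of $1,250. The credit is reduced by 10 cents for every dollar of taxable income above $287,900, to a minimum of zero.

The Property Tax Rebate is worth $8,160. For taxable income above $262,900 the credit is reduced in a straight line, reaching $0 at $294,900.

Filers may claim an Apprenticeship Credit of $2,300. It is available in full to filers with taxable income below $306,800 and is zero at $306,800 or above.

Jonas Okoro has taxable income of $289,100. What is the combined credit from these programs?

Veteran's Credit: 10% of the $1,200 excess over $287,900 is $120; credit = $1,250 − $120 = $1,130.
Property Tax Rebate: $289,100 is $26,200 into a $32,000 phase-out range, leaving 5,800/32,000 of the credit: $8,160 × 5,800/32,000 = $1,479.
Apprenticeship Credit: $289,100 is below the $306,800 cutoff, so the full $2,300 applies.
Total: $1,130 + $1,479 + $2,300 = $4,909.

$4,909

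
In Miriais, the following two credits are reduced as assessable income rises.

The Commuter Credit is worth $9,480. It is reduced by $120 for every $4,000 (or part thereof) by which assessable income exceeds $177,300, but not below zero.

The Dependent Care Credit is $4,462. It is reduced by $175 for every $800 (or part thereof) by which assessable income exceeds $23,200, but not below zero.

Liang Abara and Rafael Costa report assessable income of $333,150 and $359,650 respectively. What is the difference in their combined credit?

$840

Liang ($333,150): Commuter Credit: income exceeds $177,300 by $155,850, which is 39 full-or-partial $4,000 increments; reduction = 39 × $120 = $4,680, leaving $4,800. Dependent Care Credit: income exceeds $23,200 by $309,950 → 388 increments × $175 = $67,900 ≥ base, so the credit is $0. total $4,800 + $0 = $4,800
Rafael ($359,650): Commuter Credit: income exceeds $177,300 by $182,350, which is 46 full-or-partial $4,000 increments; reduction = 46 × $120 = $5,520, leaving $3,960. Dependent Care Credit: income exceeds $23,200 by $336,450 → 421 increments × $175 = $73,675 ≥ base, so the credit is $0. total $3,960 + $0 = $3,960
Difference: |$4,800 − $3,960| = $840.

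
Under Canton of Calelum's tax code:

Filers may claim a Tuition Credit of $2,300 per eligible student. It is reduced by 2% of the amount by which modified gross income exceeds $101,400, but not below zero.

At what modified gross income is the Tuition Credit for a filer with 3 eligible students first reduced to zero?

Full credit = 3 × $2,300 = $6,900.
The credit falls by 2% of each dollar above $101,400, so it reaches zero when the excess is $6,900 / 2% = $345,000: income = $101,400 + $345,000 = $446,400.

$446,400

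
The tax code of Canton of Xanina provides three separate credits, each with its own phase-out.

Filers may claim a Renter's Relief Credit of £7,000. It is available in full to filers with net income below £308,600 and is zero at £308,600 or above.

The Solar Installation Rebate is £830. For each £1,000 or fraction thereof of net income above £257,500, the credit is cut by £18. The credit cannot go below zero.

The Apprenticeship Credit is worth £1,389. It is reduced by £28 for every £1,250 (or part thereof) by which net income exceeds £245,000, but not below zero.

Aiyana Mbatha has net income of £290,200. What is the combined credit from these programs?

£7,589

Renter's Relief Credit: £290,200 is below the £308,600 cutoff, so the full £7,000 applies.
Solar Installation Rebate: income exceeds £257,500 by £32,700, which is 33 full-or-partial £1,000 increments; reduction = 33 × £18 = £594, leaving £236.
Apprenticeship Credit: income exceeds £245,000 by £45,200, which is 37 full-or-partial £1,250 increments; reduction = 37 × £28 = £1,036, leaving £353.
Total: £7,000 + £236 + £353 = £7,589.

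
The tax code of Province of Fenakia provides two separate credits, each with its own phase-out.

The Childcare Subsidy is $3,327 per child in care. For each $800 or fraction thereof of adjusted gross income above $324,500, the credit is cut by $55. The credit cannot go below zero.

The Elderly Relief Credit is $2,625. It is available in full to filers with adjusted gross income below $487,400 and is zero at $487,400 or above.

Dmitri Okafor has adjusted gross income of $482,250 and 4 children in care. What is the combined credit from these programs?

$5,043

Childcare Subsidy: base = 4 × $3,327 = $13,308. income exceeds $324,500 by $157,750, which is 198 full-or-partial $800 increments; reduction = 198 × $55 = $10,890, leaving $2,418.
Elderly Relief Credit: $482,250 is below the $487,400 cutoff, so the full $2,625 applies.
Total: $2,418 + $2,625 = $5,043.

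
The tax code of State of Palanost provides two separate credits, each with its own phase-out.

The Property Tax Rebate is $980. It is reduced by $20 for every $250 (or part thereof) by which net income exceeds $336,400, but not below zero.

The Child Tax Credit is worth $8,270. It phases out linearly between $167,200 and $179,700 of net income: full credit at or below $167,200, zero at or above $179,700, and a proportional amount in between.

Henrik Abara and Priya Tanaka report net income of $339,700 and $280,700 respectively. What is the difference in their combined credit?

$280

Henrik ($339,700): Property Tax Rebate: income exceeds $336,400 by $3,300, which is 14 full-or-partial $250 increments; reduction = 14 × $20 = $280, leaving $700. Child Tax Credit: $339,700 is at or above $179,700, so the credit is $0. total $700 + $0 = $700
Priya ($280,700): Property Tax Rebate: $280,700 is at or below the $336,400 threshold, so the full $980 applies. Child Tax Credit: $280,700 is at or above $179,700, so the credit is $0. total $980 + $0 = $980
Difference: |$700 − $980| = $280.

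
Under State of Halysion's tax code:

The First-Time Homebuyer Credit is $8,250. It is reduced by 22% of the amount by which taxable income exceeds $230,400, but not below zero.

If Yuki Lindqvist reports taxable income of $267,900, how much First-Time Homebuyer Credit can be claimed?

$0

First-Time Homebuyer Credit: 22% of the $37,500 excess over $230,400 is $8,250 ≥ base, so the credit is $0.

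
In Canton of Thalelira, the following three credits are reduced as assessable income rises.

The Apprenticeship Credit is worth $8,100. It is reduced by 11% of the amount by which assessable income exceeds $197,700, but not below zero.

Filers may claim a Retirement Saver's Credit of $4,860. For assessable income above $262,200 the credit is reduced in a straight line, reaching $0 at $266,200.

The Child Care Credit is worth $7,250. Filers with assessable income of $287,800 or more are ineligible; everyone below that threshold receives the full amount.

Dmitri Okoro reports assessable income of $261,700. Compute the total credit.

$13,170

Apprenticeship Credit: 11% of the $64,000 excess over $197,700 is $7,040; credit = $8,100 − $7,040 = $1,060.
Retirement Saver's Credit: $261,700 is at or below the $262,200 threshold, so the full $4,860 applies.
Child Care Credit: $261,700 is below the $287,800 cutoff, so the full $7,250 applies.
Total: $1,060 + $4,860 + $7,250 = $13,170.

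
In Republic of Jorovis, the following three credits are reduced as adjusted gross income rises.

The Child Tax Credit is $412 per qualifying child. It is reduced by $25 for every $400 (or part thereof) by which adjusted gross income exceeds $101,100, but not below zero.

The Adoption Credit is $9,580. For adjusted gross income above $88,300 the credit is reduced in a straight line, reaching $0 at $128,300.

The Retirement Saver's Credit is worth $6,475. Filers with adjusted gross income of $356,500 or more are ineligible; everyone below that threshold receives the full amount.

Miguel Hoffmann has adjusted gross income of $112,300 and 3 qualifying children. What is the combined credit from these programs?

Child Tax Credit: base = 3 × $412 = $1,236. income exceeds $101,100 by $11,200, which is 28 full-or-partial $400 increments; reduction = 28 × $25 = $700, leaving $536.
Adoption Credit: $112,300 is $24,000 into a $40,000 phase-out range, leaving 16,000/40,000 of the credit: $9,580 × 16,000/40,000 = $3,832.
Retirement Saver's Credit: $112,300 is below the $356,500 cutoff, so the full $6,475 applies.
Total: $536 + $3,832 + $6,475 = $10,843.

$10,843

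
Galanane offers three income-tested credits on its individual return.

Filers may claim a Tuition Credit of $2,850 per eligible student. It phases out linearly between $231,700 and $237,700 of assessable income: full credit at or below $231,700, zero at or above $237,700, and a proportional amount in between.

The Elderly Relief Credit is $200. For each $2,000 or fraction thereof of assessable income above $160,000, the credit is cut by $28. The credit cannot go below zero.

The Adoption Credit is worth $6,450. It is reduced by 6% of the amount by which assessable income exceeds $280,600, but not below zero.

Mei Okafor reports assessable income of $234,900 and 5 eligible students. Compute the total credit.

Tuition Credit: base = 5 × $2,850 = $14,250. $234,900 is $3,200 into a $6,000 phase-out range, leaving 2,800/6,000 of the credit: $14,250 × 2,800/6,000 = $6,650.
Elderly Relief Credit: income exceeds $160,000 by $74,900 → 38 increments × $28 = $1,064 ≥ base, so the credit is $0.
Adoption Credit: $234,900 is at or below the $280,600 threshold, so the full $6,450 applies.
Total: $6,650 + $0 + $6,450 = $13,100.

$13,100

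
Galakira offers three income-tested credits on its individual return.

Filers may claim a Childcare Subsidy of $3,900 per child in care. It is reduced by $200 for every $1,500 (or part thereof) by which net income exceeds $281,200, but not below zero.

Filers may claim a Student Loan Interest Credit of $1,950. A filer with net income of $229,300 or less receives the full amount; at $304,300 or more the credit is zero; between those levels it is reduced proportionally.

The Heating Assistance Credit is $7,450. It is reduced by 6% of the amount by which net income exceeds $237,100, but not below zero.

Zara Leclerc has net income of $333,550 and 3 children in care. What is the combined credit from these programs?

Childcare Subsidy: base = 3 × $3,900 = $11,700. income exceeds $281,200 by $52,350, which is 35 full-or-partial $1,500 increments; reduction = 35 × $200 = $7,000, leaving $4,700.
Student Loan Interest Credit: $333,550 is at or above $304,300, so the credit is $0.
Heating Assistance Credit: 6% of the $96,450 excess over $237,100 is $5,787; credit = $7,450 − $5,787 = $1,663.
Total: $4,700 + $0 + $1,663 = $6,363.

$6,363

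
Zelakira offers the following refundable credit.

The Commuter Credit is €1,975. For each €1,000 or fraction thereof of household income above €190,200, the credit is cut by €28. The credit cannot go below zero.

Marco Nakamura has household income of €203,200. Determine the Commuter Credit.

Commuter Credit: income exceeds €190,200 by €13,000, which is 13 full-or-partial €1,000 increments; reduction = 13 × €28 = €364, leaving €1,611.

€1,611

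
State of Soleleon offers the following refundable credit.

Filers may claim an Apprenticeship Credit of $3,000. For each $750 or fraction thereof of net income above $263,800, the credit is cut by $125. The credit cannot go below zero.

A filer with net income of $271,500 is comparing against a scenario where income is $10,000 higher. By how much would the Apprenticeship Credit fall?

At $271,500 — income exceeds $263,800 by $7,700, which is 11 full-or-partial $750 increments; reduction = 11 × $125 = $1,375, leaving $1,625.
At $281,500 — income exceeds $263,800 by $17,700 → 24 increments × $125 = $3,000 ≥ base, so the credit is $0.
Lost: $1,625 − $0 = $1,625.

$1,625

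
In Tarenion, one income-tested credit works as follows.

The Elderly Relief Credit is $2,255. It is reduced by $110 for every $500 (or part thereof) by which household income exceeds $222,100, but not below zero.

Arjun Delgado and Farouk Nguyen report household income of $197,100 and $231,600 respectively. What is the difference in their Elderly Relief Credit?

$2,090

Arjun ($197,100): Elderly Relief Credit: $197,100 is at or below the $222,100 threshold, so the full $2,255 applies.
Farouk ($231,600): Elderly Relief Credit: income exceeds $222,100 by $9,500, which is 19 full-or-partial $500 increments; reduction = 19 × $110 = $2,090, leaving $165.
Difference: |$2,255 − $165| = $2,090.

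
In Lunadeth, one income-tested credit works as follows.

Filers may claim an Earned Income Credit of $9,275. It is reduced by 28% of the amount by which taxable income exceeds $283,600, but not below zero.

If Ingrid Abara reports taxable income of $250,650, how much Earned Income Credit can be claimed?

Earned Income Credit: $250,650 is at or below the $283,600 threshold, so the full $9,275 applies.

$9,275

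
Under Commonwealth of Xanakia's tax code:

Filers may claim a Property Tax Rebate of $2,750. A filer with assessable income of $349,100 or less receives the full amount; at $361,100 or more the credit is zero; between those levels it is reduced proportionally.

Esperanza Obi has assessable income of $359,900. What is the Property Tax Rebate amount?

$275

Property Tax Rebate: $359,900 is $10,800 into a $12,000 phase-out range, leaving 1,200/12,000 of the credit: $2,750 × 1,200/12,000 = $275.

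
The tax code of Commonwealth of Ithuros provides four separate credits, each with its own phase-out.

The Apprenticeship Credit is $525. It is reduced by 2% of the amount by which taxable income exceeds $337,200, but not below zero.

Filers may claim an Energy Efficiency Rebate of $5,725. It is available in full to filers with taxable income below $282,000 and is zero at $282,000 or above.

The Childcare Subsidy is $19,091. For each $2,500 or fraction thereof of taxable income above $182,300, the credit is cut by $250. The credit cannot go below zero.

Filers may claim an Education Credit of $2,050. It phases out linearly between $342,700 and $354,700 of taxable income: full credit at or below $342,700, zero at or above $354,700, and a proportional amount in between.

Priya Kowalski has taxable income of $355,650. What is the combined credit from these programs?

$1,747

Apprenticeship Credit: 2% of the $18,450 excess over $337,200 is $369; credit = $525 − $369 = $156.
Energy Efficiency Rebate: $355,650 meets or exceeds the $282,000 cutoff, so the credit is $0.
Childcare Subsidy: income exceeds $182,300 by $173,350, which is 70 full-or-partial $2,500 increments; reduction = 70 × $250 = $17,500, leaving $1,591.
Education Credit: $355,650 is at or above $354,700, so the credit is $0.
Total: $156 + $0 + $1,591 + $0 = $1,747.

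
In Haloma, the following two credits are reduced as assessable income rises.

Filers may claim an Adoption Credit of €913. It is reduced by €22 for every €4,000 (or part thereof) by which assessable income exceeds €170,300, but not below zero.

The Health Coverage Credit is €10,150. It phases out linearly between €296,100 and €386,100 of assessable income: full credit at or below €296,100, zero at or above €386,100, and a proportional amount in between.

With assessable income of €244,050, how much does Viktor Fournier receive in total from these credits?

€10,645

Adoption Credit: income exceeds €170,300 by €73,750, which is 19 full-or-partial €4,000 increments; reduction = 19 × €22 = €418, leaving €495.
Health Coverage Credit: €244,050 is at or below the €296,100 threshold, so the full €10,150 applies.
Total: €495 + €10,150 = €10,645.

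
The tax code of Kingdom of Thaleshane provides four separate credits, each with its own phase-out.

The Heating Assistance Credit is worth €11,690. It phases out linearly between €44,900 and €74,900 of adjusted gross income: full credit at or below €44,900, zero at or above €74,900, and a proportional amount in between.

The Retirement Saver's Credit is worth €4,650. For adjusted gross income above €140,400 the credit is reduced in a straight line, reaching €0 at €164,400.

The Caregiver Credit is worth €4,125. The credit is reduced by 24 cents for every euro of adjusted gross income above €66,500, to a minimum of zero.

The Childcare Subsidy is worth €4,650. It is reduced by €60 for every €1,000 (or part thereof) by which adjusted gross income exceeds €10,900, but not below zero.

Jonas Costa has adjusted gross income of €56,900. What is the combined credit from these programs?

Heating Assistance Credit: €56,900 is €12,000 into a €30,000 phase-out range, leaving 18,000/30,000 of the credit: €11,690 × 18,000/30,000 = €7,014.
Retirement Saver's Credit: €56,900 is at or below the €140,400 threshold, so the full €4,650 applies.
Caregiver Credit: €56,900 is at or below the €66,500 threshold, so the full €4,125 applies.
Childcare Subsidy: income exceeds €10,900 by €46,000, which is 46 full-or-partial €1,000 increments; reduction = 46 × €60 = €2,760, leaving €1,890.
Total: €7,014 + €4,650 + €4,125 + €1,890 = €17,679.

€17,679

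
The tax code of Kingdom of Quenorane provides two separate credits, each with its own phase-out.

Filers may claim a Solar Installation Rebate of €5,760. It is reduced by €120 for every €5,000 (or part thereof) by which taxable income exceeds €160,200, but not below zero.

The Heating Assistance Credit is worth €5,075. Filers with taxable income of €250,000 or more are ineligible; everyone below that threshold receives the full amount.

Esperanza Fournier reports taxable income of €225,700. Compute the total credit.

€9,155

Solar Installation Rebate: income exceeds €160,200 by €65,500, which is 14 full-or-partial €5,000 increments; reduction = 14 × €120 = €1,680, leaving €4,080.
Heating Assistance Credit: €225,700 is below the €250,000 cutoff, so the full €5,075 applies.
Total: €4,080 + €5,075 = €9,155.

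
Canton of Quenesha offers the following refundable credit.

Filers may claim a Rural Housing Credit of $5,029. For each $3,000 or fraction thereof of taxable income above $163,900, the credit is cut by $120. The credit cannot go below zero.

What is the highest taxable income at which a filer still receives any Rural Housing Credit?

$286,900

After 41 increments the reduction is 41 × $120 = $4,920, leaving $109; one more increment wipes it out. Increment 41 ends at excess 41 × $3,000 = $123,000, so the highest qualifying income is $163,900 + $123,000 = $286,900.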